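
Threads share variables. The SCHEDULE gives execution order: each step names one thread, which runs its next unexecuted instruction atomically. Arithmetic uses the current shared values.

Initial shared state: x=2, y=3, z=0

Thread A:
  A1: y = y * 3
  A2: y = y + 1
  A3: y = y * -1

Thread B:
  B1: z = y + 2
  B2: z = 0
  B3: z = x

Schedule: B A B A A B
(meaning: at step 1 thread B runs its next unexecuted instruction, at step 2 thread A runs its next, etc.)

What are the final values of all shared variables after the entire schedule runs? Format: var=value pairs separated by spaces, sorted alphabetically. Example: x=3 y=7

Answer: x=2 y=-10 z=2

Derivation:
Step 1: thread B executes B1 (z = y + 2). Shared: x=2 y=3 z=5. PCs: A@0 B@1
Step 2: thread A executes A1 (y = y * 3). Shared: x=2 y=9 z=5. PCs: A@1 B@1
Step 3: thread B executes B2 (z = 0). Shared: x=2 y=9 z=0. PCs: A@1 B@2
Step 4: thread A executes A2 (y = y + 1). Shared: x=2 y=10 z=0. PCs: A@2 B@2
Step 5: thread A executes A3 (y = y * -1). Shared: x=2 y=-10 z=0. PCs: A@3 B@2
Step 6: thread B executes B3 (z = x). Shared: x=2 y=-10 z=2. PCs: A@3 B@3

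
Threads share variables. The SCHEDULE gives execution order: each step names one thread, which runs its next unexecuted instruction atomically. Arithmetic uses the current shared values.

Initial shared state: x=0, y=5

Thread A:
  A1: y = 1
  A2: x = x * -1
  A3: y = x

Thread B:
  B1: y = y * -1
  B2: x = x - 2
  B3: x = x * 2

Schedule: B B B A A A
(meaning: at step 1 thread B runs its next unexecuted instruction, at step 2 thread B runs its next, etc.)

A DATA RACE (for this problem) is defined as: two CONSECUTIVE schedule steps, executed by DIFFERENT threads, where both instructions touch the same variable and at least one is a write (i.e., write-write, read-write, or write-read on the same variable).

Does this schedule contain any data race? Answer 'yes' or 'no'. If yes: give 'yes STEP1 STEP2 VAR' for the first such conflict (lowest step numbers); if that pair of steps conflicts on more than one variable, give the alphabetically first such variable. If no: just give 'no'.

Steps 1,2: same thread (B). No race.
Steps 2,3: same thread (B). No race.
Steps 3,4: B(r=x,w=x) vs A(r=-,w=y). No conflict.
Steps 4,5: same thread (A). No race.
Steps 5,6: same thread (A). No race.

Answer: no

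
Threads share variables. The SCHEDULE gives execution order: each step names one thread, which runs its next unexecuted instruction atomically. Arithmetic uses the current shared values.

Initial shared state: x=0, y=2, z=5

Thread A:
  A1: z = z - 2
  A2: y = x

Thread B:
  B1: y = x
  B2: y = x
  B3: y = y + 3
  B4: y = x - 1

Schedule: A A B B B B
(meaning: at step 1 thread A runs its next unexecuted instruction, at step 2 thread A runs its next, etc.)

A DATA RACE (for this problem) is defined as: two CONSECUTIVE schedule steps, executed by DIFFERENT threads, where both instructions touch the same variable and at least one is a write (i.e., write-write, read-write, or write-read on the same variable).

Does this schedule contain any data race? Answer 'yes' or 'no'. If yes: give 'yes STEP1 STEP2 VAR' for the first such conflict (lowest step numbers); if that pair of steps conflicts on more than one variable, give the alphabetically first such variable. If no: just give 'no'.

Steps 1,2: same thread (A). No race.
Steps 2,3: A(y = x) vs B(y = x). RACE on y (W-W).
Steps 3,4: same thread (B). No race.
Steps 4,5: same thread (B). No race.
Steps 5,6: same thread (B). No race.
First conflict at steps 2,3.

Answer: yes 2 3 y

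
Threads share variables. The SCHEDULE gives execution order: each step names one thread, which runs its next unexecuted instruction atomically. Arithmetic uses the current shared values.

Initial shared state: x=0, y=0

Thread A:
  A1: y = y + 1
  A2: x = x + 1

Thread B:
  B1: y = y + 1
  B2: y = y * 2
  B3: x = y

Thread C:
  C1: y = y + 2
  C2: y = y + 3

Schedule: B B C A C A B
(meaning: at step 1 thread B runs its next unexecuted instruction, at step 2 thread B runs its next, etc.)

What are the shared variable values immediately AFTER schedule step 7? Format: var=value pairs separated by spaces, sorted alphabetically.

Answer: x=8 y=8

Derivation:
Step 1: thread B executes B1 (y = y + 1). Shared: x=0 y=1. PCs: A@0 B@1 C@0
Step 2: thread B executes B2 (y = y * 2). Shared: x=0 y=2. PCs: A@0 B@2 C@0
Step 3: thread C executes C1 (y = y + 2). Shared: x=0 y=4. PCs: A@0 B@2 C@1
Step 4: thread A executes A1 (y = y + 1). Shared: x=0 y=5. PCs: A@1 B@2 C@1
Step 5: thread C executes C2 (y = y + 3). Shared: x=0 y=8. PCs: A@1 B@2 C@2
Step 6: thread A executes A2 (x = x + 1). Shared: x=1 y=8. PCs: A@2 B@2 C@2
Step 7: thread B executes B3 (x = y). Shared: x=8 y=8. PCs: A@2 B@3 C@2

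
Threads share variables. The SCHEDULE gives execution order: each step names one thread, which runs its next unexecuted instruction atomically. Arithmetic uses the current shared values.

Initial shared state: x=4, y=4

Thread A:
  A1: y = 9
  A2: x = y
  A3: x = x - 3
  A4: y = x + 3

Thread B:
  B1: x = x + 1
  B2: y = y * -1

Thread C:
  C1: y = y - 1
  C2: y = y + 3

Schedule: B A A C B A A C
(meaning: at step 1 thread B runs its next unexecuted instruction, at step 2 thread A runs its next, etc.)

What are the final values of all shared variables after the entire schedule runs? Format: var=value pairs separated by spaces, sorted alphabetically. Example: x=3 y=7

Step 1: thread B executes B1 (x = x + 1). Shared: x=5 y=4. PCs: A@0 B@1 C@0
Step 2: thread A executes A1 (y = 9). Shared: x=5 y=9. PCs: A@1 B@1 C@0
Step 3: thread A executes A2 (x = y). Shared: x=9 y=9. PCs: A@2 B@1 C@0
Step 4: thread C executes C1 (y = y - 1). Shared: x=9 y=8. PCs: A@2 B@1 C@1
Step 5: thread B executes B2 (y = y * -1). Shared: x=9 y=-8. PCs: A@2 B@2 C@1
Step 6: thread A executes A3 (x = x - 3). Shared: x=6 y=-8. PCs: A@3 B@2 C@1
Step 7: thread A executes A4 (y = x + 3). Shared: x=6 y=9. PCs: A@4 B@2 C@1
Step 8: thread C executes C2 (y = y + 3). Shared: x=6 y=12. PCs: A@4 B@2 C@2

Answer: x=6 y=12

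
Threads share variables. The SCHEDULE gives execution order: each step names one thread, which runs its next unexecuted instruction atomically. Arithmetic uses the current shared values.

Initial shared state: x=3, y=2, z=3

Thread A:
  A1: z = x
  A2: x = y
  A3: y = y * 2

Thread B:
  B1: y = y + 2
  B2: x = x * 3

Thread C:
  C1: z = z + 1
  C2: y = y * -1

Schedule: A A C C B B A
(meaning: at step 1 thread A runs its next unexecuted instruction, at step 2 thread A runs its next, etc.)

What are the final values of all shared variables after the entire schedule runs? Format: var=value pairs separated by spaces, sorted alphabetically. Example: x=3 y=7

Step 1: thread A executes A1 (z = x). Shared: x=3 y=2 z=3. PCs: A@1 B@0 C@0
Step 2: thread A executes A2 (x = y). Shared: x=2 y=2 z=3. PCs: A@2 B@0 C@0
Step 3: thread C executes C1 (z = z + 1). Shared: x=2 y=2 z=4. PCs: A@2 B@0 C@1
Step 4: thread C executes C2 (y = y * -1). Shared: x=2 y=-2 z=4. PCs: A@2 B@0 C@2
Step 5: thread B executes B1 (y = y + 2). Shared: x=2 y=0 z=4. PCs: A@2 B@1 C@2
Step 6: thread B executes B2 (x = x * 3). Shared: x=6 y=0 z=4. PCs: A@2 B@2 C@2
Step 7: thread A executes A3 (y = y * 2). Shared: x=6 y=0 z=4. PCs: A@3 B@2 C@2

Answer: x=6 y=0 z=4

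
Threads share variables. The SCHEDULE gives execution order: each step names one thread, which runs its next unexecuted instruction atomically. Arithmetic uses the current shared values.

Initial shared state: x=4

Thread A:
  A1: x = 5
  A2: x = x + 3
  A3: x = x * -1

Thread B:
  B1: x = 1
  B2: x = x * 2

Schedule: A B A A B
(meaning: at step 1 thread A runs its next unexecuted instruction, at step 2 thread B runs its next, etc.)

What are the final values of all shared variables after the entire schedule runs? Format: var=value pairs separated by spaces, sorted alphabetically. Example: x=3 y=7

Step 1: thread A executes A1 (x = 5). Shared: x=5. PCs: A@1 B@0
Step 2: thread B executes B1 (x = 1). Shared: x=1. PCs: A@1 B@1
Step 3: thread A executes A2 (x = x + 3). Shared: x=4. PCs: A@2 B@1
Step 4: thread A executes A3 (x = x * -1). Shared: x=-4. PCs: A@3 B@1
Step 5: thread B executes B2 (x = x * 2). Shared: x=-8. PCs: A@3 B@2

Answer: x=-8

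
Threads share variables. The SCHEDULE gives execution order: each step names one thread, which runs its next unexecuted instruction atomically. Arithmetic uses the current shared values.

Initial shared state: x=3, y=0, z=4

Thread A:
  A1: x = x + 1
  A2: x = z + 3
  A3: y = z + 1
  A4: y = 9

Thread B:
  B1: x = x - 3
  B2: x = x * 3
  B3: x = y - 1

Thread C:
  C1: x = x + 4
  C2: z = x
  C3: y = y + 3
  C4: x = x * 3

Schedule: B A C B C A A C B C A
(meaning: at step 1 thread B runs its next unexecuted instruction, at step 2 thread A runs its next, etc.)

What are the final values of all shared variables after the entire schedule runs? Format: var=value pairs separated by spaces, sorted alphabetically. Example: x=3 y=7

Answer: x=54 y=9 z=15

Derivation:
Step 1: thread B executes B1 (x = x - 3). Shared: x=0 y=0 z=4. PCs: A@0 B@1 C@0
Step 2: thread A executes A1 (x = x + 1). Shared: x=1 y=0 z=4. PCs: A@1 B@1 C@0
Step 3: thread C executes C1 (x = x + 4). Shared: x=5 y=0 z=4. PCs: A@1 B@1 C@1
Step 4: thread B executes B2 (x = x * 3). Shared: x=15 y=0 z=4. PCs: A@1 B@2 C@1
Step 5: thread C executes C2 (z = x). Shared: x=15 y=0 z=15. PCs: A@1 B@2 C@2
Step 6: thread A executes A2 (x = z + 3). Shared: x=18 y=0 z=15. PCs: A@2 B@2 C@2
Step 7: thread A executes A3 (y = z + 1). Shared: x=18 y=16 z=15. PCs: A@3 B@2 C@2
Step 8: thread C executes C3 (y = y + 3). Shared: x=18 y=19 z=15. PCs: A@3 B@2 C@3
Step 9: thread B executes B3 (x = y - 1). Shared: x=18 y=19 z=15. PCs: A@3 B@3 C@3
Step 10: thread C executes C4 (x = x * 3). Shared: x=54 y=19 z=15. PCs: A@3 B@3 C@4
Step 11: thread A executes A4 (y = 9). Shared: x=54 y=9 z=15. PCs: A@4 B@3 C@4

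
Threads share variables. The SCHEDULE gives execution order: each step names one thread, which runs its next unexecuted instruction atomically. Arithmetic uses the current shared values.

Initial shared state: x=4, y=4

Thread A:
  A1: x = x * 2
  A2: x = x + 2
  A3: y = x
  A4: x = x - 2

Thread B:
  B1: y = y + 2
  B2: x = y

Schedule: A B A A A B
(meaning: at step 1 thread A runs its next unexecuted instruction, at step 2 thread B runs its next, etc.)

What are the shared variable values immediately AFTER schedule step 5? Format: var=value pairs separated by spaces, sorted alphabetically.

Step 1: thread A executes A1 (x = x * 2). Shared: x=8 y=4. PCs: A@1 B@0
Step 2: thread B executes B1 (y = y + 2). Shared: x=8 y=6. PCs: A@1 B@1
Step 3: thread A executes A2 (x = x + 2). Shared: x=10 y=6. PCs: A@2 B@1
Step 4: thread A executes A3 (y = x). Shared: x=10 y=10. PCs: A@3 B@1
Step 5: thread A executes A4 (x = x - 2). Shared: x=8 y=10. PCs: A@4 B@1

Answer: x=8 y=10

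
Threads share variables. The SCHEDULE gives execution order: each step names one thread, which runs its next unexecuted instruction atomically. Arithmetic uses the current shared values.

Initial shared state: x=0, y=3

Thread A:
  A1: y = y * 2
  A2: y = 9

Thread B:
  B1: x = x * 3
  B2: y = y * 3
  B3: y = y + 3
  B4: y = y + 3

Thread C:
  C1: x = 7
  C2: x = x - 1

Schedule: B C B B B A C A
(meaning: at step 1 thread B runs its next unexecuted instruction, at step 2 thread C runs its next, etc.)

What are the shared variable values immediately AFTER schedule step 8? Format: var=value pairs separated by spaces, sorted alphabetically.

Step 1: thread B executes B1 (x = x * 3). Shared: x=0 y=3. PCs: A@0 B@1 C@0
Step 2: thread C executes C1 (x = 7). Shared: x=7 y=3. PCs: A@0 B@1 C@1
Step 3: thread B executes B2 (y = y * 3). Shared: x=7 y=9. PCs: A@0 B@2 C@1
Step 4: thread B executes B3 (y = y + 3). Shared: x=7 y=12. PCs: A@0 B@3 C@1
Step 5: thread B executes B4 (y = y + 3). Shared: x=7 y=15. PCs: A@0 B@4 C@1
Step 6: thread A executes A1 (y = y * 2). Shared: x=7 y=30. PCs: A@1 B@4 C@1
Step 7: thread C executes C2 (x = x - 1). Shared: x=6 y=30. PCs: A@1 B@4 C@2
Step 8: thread A executes A2 (y = 9). Shared: x=6 y=9. PCs: A@2 B@4 C@2

Answer: x=6 y=9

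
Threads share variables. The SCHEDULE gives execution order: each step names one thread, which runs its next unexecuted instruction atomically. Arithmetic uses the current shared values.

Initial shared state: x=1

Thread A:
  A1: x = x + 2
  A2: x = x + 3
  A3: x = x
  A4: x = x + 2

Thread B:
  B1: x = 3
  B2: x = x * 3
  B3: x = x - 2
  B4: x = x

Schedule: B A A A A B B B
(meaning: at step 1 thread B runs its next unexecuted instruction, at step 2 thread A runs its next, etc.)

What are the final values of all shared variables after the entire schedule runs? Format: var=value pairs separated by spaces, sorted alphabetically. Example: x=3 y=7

Answer: x=28

Derivation:
Step 1: thread B executes B1 (x = 3). Shared: x=3. PCs: A@0 B@1
Step 2: thread A executes A1 (x = x + 2). Shared: x=5. PCs: A@1 B@1
Step 3: thread A executes A2 (x = x + 3). Shared: x=8. PCs: A@2 B@1
Step 4: thread A executes A3 (x = x). Shared: x=8. PCs: A@3 B@1
Step 5: thread A executes A4 (x = x + 2). Shared: x=10. PCs: A@4 B@1
Step 6: thread B executes B2 (x = x * 3). Shared: x=30. PCs: A@4 B@2
Step 7: thread B executes B3 (x = x - 2). Shared: x=28. PCs: A@4 B@3
Step 8: thread B executes B4 (x = x). Shared: x=28. PCs: A@4 B@4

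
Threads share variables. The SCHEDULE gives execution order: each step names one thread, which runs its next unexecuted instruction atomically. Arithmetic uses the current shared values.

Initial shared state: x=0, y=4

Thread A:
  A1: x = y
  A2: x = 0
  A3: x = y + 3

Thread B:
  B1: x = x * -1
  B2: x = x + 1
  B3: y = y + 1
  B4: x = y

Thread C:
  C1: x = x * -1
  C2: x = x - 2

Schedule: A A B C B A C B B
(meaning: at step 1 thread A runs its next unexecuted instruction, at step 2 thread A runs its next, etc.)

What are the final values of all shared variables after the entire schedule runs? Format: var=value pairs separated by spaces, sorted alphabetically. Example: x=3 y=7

Step 1: thread A executes A1 (x = y). Shared: x=4 y=4. PCs: A@1 B@0 C@0
Step 2: thread A executes A2 (x = 0). Shared: x=0 y=4. PCs: A@2 B@0 C@0
Step 3: thread B executes B1 (x = x * -1). Shared: x=0 y=4. PCs: A@2 B@1 C@0
Step 4: thread C executes C1 (x = x * -1). Shared: x=0 y=4. PCs: A@2 B@1 C@1
Step 5: thread B executes B2 (x = x + 1). Shared: x=1 y=4. PCs: A@2 B@2 C@1
Step 6: thread A executes A3 (x = y + 3). Shared: x=7 y=4. PCs: A@3 B@2 C@1
Step 7: thread C executes C2 (x = x - 2). Shared: x=5 y=4. PCs: A@3 B@2 C@2
Step 8: thread B executes B3 (y = y + 1). Shared: x=5 y=5. PCs: A@3 B@3 C@2
Step 9: thread B executes B4 (x = y). Shared: x=5 y=5. PCs: A@3 B@4 C@2

Answer: x=5 y=5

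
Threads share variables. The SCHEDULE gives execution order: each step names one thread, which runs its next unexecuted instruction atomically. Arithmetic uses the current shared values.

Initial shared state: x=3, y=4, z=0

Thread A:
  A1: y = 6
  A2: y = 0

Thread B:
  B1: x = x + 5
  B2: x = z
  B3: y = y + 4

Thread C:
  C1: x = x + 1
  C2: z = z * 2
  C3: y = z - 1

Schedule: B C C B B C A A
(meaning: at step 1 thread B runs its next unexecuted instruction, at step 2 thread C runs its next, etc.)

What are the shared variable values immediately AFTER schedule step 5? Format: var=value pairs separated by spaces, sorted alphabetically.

Step 1: thread B executes B1 (x = x + 5). Shared: x=8 y=4 z=0. PCs: A@0 B@1 C@0
Step 2: thread C executes C1 (x = x + 1). Shared: x=9 y=4 z=0. PCs: A@0 B@1 C@1
Step 3: thread C executes C2 (z = z * 2). Shared: x=9 y=4 z=0. PCs: A@0 B@1 C@2
Step 4: thread B executes B2 (x = z). Shared: x=0 y=4 z=0. PCs: A@0 B@2 C@2
Step 5: thread B executes B3 (y = y + 4). Shared: x=0 y=8 z=0. PCs: A@0 B@3 C@2

Answer: x=0 y=8 z=0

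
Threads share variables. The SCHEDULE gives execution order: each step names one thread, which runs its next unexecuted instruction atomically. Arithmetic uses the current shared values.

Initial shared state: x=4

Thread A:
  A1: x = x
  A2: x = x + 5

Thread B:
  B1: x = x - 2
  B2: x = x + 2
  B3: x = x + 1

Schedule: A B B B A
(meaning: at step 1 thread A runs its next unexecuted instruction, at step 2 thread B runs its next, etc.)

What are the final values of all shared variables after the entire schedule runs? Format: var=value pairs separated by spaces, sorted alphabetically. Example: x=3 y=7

Step 1: thread A executes A1 (x = x). Shared: x=4. PCs: A@1 B@0
Step 2: thread B executes B1 (x = x - 2). Shared: x=2. PCs: A@1 B@1
Step 3: thread B executes B2 (x = x + 2). Shared: x=4. PCs: A@1 B@2
Step 4: thread B executes B3 (x = x + 1). Shared: x=5. PCs: A@1 B@3
Step 5: thread A executes A2 (x = x + 5). Shared: x=10. PCs: A@2 B@3

Answer: x=10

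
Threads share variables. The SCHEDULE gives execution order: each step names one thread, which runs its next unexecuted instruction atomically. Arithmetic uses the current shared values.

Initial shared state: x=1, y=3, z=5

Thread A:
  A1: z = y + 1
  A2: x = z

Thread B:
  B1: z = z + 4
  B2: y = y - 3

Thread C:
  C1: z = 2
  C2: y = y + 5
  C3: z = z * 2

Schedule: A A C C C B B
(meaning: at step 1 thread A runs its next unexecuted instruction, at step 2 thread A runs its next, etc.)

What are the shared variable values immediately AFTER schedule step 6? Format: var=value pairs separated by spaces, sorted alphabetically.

Answer: x=4 y=8 z=8

Derivation:
Step 1: thread A executes A1 (z = y + 1). Shared: x=1 y=3 z=4. PCs: A@1 B@0 C@0
Step 2: thread A executes A2 (x = z). Shared: x=4 y=3 z=4. PCs: A@2 B@0 C@0
Step 3: thread C executes C1 (z = 2). Shared: x=4 y=3 z=2. PCs: A@2 B@0 C@1
Step 4: thread C executes C2 (y = y + 5). Shared: x=4 y=8 z=2. PCs: A@2 B@0 C@2
Step 5: thread C executes C3 (z = z * 2). Shared: x=4 y=8 z=4. PCs: A@2 B@0 C@3
Step 6: thread B executes B1 (z = z + 4). Shared: x=4 y=8 z=8. PCs: A@2 B@1 C@3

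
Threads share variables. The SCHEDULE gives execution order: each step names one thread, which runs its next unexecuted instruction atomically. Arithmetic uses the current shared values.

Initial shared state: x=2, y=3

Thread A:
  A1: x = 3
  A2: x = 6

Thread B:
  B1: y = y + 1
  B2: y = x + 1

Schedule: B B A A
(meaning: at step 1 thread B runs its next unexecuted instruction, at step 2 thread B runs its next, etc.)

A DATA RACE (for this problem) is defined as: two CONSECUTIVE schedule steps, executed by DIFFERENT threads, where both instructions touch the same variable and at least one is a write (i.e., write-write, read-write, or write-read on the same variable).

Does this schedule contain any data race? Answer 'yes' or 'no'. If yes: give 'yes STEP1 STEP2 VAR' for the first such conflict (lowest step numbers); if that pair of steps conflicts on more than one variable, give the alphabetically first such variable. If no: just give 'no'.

Answer: yes 2 3 x

Derivation:
Steps 1,2: same thread (B). No race.
Steps 2,3: B(y = x + 1) vs A(x = 3). RACE on x (R-W).
Steps 3,4: same thread (A). No race.
First conflict at steps 2,3.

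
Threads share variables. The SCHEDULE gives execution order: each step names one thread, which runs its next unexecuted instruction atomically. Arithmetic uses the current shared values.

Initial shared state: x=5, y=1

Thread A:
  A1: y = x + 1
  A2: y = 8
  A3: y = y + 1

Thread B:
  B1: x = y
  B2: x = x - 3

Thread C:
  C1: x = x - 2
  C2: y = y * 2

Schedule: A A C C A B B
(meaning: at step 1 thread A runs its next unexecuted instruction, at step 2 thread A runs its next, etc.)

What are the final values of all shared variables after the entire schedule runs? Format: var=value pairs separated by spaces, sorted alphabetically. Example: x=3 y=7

Step 1: thread A executes A1 (y = x + 1). Shared: x=5 y=6. PCs: A@1 B@0 C@0
Step 2: thread A executes A2 (y = 8). Shared: x=5 y=8. PCs: A@2 B@0 C@0
Step 3: thread C executes C1 (x = x - 2). Shared: x=3 y=8. PCs: A@2 B@0 C@1
Step 4: thread C executes C2 (y = y * 2). Shared: x=3 y=16. PCs: A@2 B@0 C@2
Step 5: thread A executes A3 (y = y + 1). Shared: x=3 y=17. PCs: A@3 B@0 C@2
Step 6: thread B executes B1 (x = y). Shared: x=17 y=17. PCs: A@3 B@1 C@2
Step 7: thread B executes B2 (x = x - 3). Shared: x=14 y=17. PCs: A@3 B@2 C@2

Answer: x=14 y=17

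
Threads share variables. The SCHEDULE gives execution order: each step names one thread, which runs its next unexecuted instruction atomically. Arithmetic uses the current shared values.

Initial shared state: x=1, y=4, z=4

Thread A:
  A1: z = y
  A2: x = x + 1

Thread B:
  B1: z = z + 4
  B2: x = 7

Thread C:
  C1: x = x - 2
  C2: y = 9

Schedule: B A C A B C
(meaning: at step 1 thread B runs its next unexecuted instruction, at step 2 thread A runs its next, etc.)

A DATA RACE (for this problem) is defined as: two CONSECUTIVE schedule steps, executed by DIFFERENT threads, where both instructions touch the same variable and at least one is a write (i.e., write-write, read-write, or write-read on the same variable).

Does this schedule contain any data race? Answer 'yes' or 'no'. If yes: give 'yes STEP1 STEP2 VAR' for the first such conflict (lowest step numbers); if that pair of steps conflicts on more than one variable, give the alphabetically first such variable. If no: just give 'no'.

Answer: yes 1 2 z

Derivation:
Steps 1,2: B(z = z + 4) vs A(z = y). RACE on z (W-W).
Steps 2,3: A(r=y,w=z) vs C(r=x,w=x). No conflict.
Steps 3,4: C(x = x - 2) vs A(x = x + 1). RACE on x (W-W).
Steps 4,5: A(x = x + 1) vs B(x = 7). RACE on x (W-W).
Steps 5,6: B(r=-,w=x) vs C(r=-,w=y). No conflict.
First conflict at steps 1,2.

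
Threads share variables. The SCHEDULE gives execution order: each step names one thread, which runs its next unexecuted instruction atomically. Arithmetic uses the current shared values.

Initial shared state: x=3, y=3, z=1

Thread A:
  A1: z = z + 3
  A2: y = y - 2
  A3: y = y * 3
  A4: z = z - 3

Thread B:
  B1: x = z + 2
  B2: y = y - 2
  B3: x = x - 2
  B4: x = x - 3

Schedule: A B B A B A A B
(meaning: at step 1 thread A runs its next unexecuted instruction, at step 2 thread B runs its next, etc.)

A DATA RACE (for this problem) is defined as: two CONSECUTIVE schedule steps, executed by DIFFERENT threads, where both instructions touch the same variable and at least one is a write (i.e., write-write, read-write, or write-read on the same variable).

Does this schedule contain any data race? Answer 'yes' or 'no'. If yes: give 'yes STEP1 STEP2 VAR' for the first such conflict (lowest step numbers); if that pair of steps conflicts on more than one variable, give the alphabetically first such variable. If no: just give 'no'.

Steps 1,2: A(z = z + 3) vs B(x = z + 2). RACE on z (W-R).
Steps 2,3: same thread (B). No race.
Steps 3,4: B(y = y - 2) vs A(y = y - 2). RACE on y (W-W).
Steps 4,5: A(r=y,w=y) vs B(r=x,w=x). No conflict.
Steps 5,6: B(r=x,w=x) vs A(r=y,w=y). No conflict.
Steps 6,7: same thread (A). No race.
Steps 7,8: A(r=z,w=z) vs B(r=x,w=x). No conflict.
First conflict at steps 1,2.

Answer: yes 1 2 z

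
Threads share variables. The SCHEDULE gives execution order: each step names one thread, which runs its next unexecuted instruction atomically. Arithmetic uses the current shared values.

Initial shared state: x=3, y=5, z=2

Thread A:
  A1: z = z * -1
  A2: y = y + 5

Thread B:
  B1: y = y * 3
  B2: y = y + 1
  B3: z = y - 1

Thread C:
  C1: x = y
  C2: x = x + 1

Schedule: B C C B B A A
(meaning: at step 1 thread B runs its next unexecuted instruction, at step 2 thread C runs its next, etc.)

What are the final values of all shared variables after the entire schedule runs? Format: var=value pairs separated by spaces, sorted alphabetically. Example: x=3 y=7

Answer: x=16 y=21 z=-15

Derivation:
Step 1: thread B executes B1 (y = y * 3). Shared: x=3 y=15 z=2. PCs: A@0 B@1 C@0
Step 2: thread C executes C1 (x = y). Shared: x=15 y=15 z=2. PCs: A@0 B@1 C@1
Step 3: thread C executes C2 (x = x + 1). Shared: x=16 y=15 z=2. PCs: A@0 B@1 C@2
Step 4: thread B executes B2 (y = y + 1). Shared: x=16 y=16 z=2. PCs: A@0 B@2 C@2
Step 5: thread B executes B3 (z = y - 1). Shared: x=16 y=16 z=15. PCs: A@0 B@3 C@2
Step 6: thread A executes A1 (z = z * -1). Shared: x=16 y=16 z=-15. PCs: A@1 B@3 C@2
Step 7: thread A executes A2 (y = y + 5). Shared: x=16 y=21 z=-15. PCs: A@2 B@3 C@2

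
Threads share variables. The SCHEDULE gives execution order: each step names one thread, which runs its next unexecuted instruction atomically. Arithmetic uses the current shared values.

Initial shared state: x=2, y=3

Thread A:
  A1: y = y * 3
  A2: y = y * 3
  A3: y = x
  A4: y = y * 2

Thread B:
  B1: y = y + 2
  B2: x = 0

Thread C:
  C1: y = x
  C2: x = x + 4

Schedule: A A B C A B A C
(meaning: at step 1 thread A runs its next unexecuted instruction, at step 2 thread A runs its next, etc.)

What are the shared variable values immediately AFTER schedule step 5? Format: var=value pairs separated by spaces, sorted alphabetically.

Step 1: thread A executes A1 (y = y * 3). Shared: x=2 y=9. PCs: A@1 B@0 C@0
Step 2: thread A executes A2 (y = y * 3). Shared: x=2 y=27. PCs: A@2 B@0 C@0
Step 3: thread B executes B1 (y = y + 2). Shared: x=2 y=29. PCs: A@2 B@1 C@0
Step 4: thread C executes C1 (y = x). Shared: x=2 y=2. PCs: A@2 B@1 C@1
Step 5: thread A executes A3 (y = x). Shared: x=2 y=2. PCs: A@3 B@1 C@1

Answer: x=2 y=2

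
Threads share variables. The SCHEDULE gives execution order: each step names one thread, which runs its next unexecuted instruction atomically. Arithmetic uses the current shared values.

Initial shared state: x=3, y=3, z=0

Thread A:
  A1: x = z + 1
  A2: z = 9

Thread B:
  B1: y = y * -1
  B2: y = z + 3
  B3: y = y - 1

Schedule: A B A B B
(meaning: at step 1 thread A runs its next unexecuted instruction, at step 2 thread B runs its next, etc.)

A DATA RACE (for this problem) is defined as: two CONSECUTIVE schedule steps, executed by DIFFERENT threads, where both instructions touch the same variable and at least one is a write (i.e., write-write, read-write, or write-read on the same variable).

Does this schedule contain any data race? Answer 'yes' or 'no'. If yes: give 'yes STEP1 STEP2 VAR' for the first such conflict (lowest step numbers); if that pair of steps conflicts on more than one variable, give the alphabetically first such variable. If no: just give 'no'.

Answer: yes 3 4 z

Derivation:
Steps 1,2: A(r=z,w=x) vs B(r=y,w=y). No conflict.
Steps 2,3: B(r=y,w=y) vs A(r=-,w=z). No conflict.
Steps 3,4: A(z = 9) vs B(y = z + 3). RACE on z (W-R).
Steps 4,5: same thread (B). No race.
First conflict at steps 3,4.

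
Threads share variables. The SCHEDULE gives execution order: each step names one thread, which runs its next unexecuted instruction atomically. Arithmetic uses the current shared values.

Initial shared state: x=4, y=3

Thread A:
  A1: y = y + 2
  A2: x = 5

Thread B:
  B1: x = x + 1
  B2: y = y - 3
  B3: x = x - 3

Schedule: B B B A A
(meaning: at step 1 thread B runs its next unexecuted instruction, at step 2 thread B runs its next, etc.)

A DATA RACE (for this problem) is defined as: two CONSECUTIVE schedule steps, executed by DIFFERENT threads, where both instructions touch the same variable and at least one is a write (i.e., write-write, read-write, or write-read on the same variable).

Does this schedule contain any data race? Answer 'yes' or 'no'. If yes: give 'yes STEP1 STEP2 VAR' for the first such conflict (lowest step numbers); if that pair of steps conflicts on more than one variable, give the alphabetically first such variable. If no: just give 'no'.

Answer: no

Derivation:
Steps 1,2: same thread (B). No race.
Steps 2,3: same thread (B). No race.
Steps 3,4: B(r=x,w=x) vs A(r=y,w=y). No conflict.
Steps 4,5: same thread (A). No race.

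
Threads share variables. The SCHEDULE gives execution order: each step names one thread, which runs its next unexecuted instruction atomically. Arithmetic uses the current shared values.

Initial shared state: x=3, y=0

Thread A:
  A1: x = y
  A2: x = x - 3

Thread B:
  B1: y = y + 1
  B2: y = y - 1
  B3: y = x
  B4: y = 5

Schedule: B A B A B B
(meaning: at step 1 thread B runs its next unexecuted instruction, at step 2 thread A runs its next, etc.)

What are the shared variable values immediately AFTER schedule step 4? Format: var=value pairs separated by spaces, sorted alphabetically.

Step 1: thread B executes B1 (y = y + 1). Shared: x=3 y=1. PCs: A@0 B@1
Step 2: thread A executes A1 (x = y). Shared: x=1 y=1. PCs: A@1 B@1
Step 3: thread B executes B2 (y = y - 1). Shared: x=1 y=0. PCs: A@1 B@2
Step 4: thread A executes A2 (x = x - 3). Shared: x=-2 y=0. PCs: A@2 B@2

Answer: x=-2 y=0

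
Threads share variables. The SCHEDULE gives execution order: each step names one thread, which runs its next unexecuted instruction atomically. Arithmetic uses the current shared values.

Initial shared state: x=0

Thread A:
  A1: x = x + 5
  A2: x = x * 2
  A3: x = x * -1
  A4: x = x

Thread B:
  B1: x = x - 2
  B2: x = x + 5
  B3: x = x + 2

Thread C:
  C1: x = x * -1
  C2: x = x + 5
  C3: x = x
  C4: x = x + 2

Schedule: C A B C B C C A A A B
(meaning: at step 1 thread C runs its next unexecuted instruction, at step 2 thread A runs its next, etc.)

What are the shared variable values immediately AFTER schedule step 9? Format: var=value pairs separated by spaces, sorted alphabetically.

Step 1: thread C executes C1 (x = x * -1). Shared: x=0. PCs: A@0 B@0 C@1
Step 2: thread A executes A1 (x = x + 5). Shared: x=5. PCs: A@1 B@0 C@1
Step 3: thread B executes B1 (x = x - 2). Shared: x=3. PCs: A@1 B@1 C@1
Step 4: thread C executes C2 (x = x + 5). Shared: x=8. PCs: A@1 B@1 C@2
Step 5: thread B executes B2 (x = x + 5). Shared: x=13. PCs: A@1 B@2 C@2
Step 6: thread C executes C3 (x = x). Shared: x=13. PCs: A@1 B@2 C@3
Step 7: thread C executes C4 (x = x + 2). Shared: x=15. PCs: A@1 B@2 C@4
Step 8: thread A executes A2 (x = x * 2). Shared: x=30. PCs: A@2 B@2 C@4
Step 9: thread A executes A3 (x = x * -1). Shared: x=-30. PCs: A@3 B@2 C@4

Answer: x=-30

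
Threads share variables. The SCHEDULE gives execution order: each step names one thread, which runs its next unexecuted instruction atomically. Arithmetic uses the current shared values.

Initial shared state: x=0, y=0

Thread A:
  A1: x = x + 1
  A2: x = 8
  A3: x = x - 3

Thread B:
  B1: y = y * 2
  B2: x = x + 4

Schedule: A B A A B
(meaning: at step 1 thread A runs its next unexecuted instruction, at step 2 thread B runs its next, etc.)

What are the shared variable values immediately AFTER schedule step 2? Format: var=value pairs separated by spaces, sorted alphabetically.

Step 1: thread A executes A1 (x = x + 1). Shared: x=1 y=0. PCs: A@1 B@0
Step 2: thread B executes B1 (y = y * 2). Shared: x=1 y=0. PCs: A@1 B@1

Answer: x=1 y=0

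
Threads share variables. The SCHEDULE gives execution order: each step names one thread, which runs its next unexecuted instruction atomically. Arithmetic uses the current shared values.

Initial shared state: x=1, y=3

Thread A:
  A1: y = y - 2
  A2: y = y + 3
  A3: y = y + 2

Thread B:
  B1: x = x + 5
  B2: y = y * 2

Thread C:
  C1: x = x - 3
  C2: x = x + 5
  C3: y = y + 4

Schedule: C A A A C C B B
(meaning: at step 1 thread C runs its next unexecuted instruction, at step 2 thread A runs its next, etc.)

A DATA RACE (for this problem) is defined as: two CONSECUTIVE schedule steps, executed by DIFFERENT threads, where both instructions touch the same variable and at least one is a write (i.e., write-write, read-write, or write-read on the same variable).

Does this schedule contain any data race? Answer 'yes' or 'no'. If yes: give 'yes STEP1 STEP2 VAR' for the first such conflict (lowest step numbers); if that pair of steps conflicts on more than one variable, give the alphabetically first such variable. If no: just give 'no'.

Answer: no

Derivation:
Steps 1,2: C(r=x,w=x) vs A(r=y,w=y). No conflict.
Steps 2,3: same thread (A). No race.
Steps 3,4: same thread (A). No race.
Steps 4,5: A(r=y,w=y) vs C(r=x,w=x). No conflict.
Steps 5,6: same thread (C). No race.
Steps 6,7: C(r=y,w=y) vs B(r=x,w=x). No conflict.
Steps 7,8: same thread (B). No race.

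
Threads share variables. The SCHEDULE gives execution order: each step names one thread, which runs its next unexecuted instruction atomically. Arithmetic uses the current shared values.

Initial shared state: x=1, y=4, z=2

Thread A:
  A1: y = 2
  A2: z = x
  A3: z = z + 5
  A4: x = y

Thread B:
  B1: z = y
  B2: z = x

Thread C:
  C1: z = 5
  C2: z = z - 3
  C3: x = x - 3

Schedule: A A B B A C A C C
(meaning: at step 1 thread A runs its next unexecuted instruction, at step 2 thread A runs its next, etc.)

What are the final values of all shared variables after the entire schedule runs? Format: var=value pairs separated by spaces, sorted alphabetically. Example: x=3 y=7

Step 1: thread A executes A1 (y = 2). Shared: x=1 y=2 z=2. PCs: A@1 B@0 C@0
Step 2: thread A executes A2 (z = x). Shared: x=1 y=2 z=1. PCs: A@2 B@0 C@0
Step 3: thread B executes B1 (z = y). Shared: x=1 y=2 z=2. PCs: A@2 B@1 C@0
Step 4: thread B executes B2 (z = x). Shared: x=1 y=2 z=1. PCs: A@2 B@2 C@0
Step 5: thread A executes A3 (z = z + 5). Shared: x=1 y=2 z=6. PCs: A@3 B@2 C@0
Step 6: thread C executes C1 (z = 5). Shared: x=1 y=2 z=5. PCs: A@3 B@2 C@1
Step 7: thread A executes A4 (x = y). Shared: x=2 y=2 z=5. PCs: A@4 B@2 C@1
Step 8: thread C executes C2 (z = z - 3). Shared: x=2 y=2 z=2. PCs: A@4 B@2 C@2
Step 9: thread C executes C3 (x = x - 3). Shared: x=-1 y=2 z=2. PCs: A@4 B@2 C@3

Answer: x=-1 y=2 z=2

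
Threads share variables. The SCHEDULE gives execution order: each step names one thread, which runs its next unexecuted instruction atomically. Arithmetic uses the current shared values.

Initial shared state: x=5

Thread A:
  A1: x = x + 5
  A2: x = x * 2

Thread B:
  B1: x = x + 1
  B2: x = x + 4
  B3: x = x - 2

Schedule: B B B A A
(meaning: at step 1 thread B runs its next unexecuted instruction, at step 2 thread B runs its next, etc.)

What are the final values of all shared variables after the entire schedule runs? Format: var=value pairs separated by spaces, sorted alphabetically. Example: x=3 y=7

Answer: x=26

Derivation:
Step 1: thread B executes B1 (x = x + 1). Shared: x=6. PCs: A@0 B@1
Step 2: thread B executes B2 (x = x + 4). Shared: x=10. PCs: A@0 B@2
Step 3: thread B executes B3 (x = x - 2). Shared: x=8. PCs: A@0 B@3
Step 4: thread A executes A1 (x = x + 5). Shared: x=13. PCs: A@1 B@3
Step 5: thread A executes A2 (x = x * 2). Shared: x=26. PCs: A@2 B@3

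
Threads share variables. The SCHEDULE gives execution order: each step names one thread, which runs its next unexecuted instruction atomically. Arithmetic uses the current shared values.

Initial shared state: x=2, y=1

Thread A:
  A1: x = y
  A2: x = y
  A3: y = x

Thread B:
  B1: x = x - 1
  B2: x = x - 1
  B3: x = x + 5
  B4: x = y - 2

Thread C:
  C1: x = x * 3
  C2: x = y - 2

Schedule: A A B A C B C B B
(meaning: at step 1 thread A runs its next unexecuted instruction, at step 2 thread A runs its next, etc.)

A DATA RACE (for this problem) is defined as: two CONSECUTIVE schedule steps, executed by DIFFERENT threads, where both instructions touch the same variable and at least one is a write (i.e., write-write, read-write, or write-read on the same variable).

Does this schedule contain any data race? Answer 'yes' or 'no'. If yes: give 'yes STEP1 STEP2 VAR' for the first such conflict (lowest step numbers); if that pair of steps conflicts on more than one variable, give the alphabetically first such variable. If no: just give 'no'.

Steps 1,2: same thread (A). No race.
Steps 2,3: A(x = y) vs B(x = x - 1). RACE on x (W-W).
Steps 3,4: B(x = x - 1) vs A(y = x). RACE on x (W-R).
Steps 4,5: A(y = x) vs C(x = x * 3). RACE on x (R-W).
Steps 5,6: C(x = x * 3) vs B(x = x - 1). RACE on x (W-W).
Steps 6,7: B(x = x - 1) vs C(x = y - 2). RACE on x (W-W).
Steps 7,8: C(x = y - 2) vs B(x = x + 5). RACE on x (W-W).
Steps 8,9: same thread (B). No race.
First conflict at steps 2,3.

Answer: yes 2 3 x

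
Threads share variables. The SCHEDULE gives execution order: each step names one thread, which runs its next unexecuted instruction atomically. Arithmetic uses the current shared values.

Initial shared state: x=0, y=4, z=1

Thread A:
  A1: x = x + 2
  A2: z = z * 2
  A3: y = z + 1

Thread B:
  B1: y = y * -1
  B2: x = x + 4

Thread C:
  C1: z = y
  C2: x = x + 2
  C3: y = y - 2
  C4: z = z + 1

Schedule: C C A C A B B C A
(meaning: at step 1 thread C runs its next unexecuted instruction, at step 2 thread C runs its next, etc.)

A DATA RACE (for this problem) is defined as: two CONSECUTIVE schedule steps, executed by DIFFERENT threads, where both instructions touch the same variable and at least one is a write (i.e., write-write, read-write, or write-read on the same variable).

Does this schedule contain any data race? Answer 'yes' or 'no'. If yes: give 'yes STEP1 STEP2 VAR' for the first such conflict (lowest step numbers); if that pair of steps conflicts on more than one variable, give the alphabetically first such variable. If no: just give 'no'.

Steps 1,2: same thread (C). No race.
Steps 2,3: C(x = x + 2) vs A(x = x + 2). RACE on x (W-W).
Steps 3,4: A(r=x,w=x) vs C(r=y,w=y). No conflict.
Steps 4,5: C(r=y,w=y) vs A(r=z,w=z). No conflict.
Steps 5,6: A(r=z,w=z) vs B(r=y,w=y). No conflict.
Steps 6,7: same thread (B). No race.
Steps 7,8: B(r=x,w=x) vs C(r=z,w=z). No conflict.
Steps 8,9: C(z = z + 1) vs A(y = z + 1). RACE on z (W-R).
First conflict at steps 2,3.

Answer: yes 2 3 x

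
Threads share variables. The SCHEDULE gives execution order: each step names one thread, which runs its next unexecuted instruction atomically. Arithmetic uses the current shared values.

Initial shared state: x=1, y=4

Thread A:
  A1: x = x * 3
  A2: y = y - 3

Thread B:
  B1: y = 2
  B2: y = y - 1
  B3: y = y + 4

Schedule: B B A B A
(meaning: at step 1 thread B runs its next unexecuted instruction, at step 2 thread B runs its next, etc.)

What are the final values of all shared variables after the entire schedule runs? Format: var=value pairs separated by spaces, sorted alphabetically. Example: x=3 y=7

Step 1: thread B executes B1 (y = 2). Shared: x=1 y=2. PCs: A@0 B@1
Step 2: thread B executes B2 (y = y - 1). Shared: x=1 y=1. PCs: A@0 B@2
Step 3: thread A executes A1 (x = x * 3). Shared: x=3 y=1. PCs: A@1 B@2
Step 4: thread B executes B3 (y = y + 4). Shared: x=3 y=5. PCs: A@1 B@3
Step 5: thread A executes A2 (y = y - 3). Shared: x=3 y=2. PCs: A@2 B@3

Answer: x=3 y=2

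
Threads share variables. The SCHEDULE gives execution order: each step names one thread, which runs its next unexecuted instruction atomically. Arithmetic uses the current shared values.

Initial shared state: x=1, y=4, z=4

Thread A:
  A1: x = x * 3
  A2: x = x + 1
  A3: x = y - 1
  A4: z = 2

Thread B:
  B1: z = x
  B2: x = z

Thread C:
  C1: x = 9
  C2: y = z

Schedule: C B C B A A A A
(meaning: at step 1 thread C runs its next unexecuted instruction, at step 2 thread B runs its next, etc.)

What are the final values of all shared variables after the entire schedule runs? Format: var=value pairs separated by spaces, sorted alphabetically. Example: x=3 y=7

Step 1: thread C executes C1 (x = 9). Shared: x=9 y=4 z=4. PCs: A@0 B@0 C@1
Step 2: thread B executes B1 (z = x). Shared: x=9 y=4 z=9. PCs: A@0 B@1 C@1
Step 3: thread C executes C2 (y = z). Shared: x=9 y=9 z=9. PCs: A@0 B@1 C@2
Step 4: thread B executes B2 (x = z). Shared: x=9 y=9 z=9. PCs: A@0 B@2 C@2
Step 5: thread A executes A1 (x = x * 3). Shared: x=27 y=9 z=9. PCs: A@1 B@2 C@2
Step 6: thread A executes A2 (x = x + 1). Shared: x=28 y=9 z=9. PCs: A@2 B@2 C@2
Step 7: thread A executes A3 (x = y - 1). Shared: x=8 y=9 z=9. PCs: A@3 B@2 C@2
Step 8: thread A executes A4 (z = 2). Shared: x=8 y=9 z=2. PCs: A@4 B@2 C@2

Answer: x=8 y=9 z=2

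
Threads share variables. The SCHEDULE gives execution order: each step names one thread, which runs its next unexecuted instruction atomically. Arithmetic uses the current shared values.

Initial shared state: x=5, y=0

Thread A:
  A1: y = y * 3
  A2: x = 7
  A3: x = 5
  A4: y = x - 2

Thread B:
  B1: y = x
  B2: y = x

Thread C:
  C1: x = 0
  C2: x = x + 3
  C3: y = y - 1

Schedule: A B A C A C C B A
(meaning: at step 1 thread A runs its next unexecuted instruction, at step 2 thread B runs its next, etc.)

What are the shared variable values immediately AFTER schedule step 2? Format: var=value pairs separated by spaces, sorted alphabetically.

Answer: x=5 y=5

Derivation:
Step 1: thread A executes A1 (y = y * 3). Shared: x=5 y=0. PCs: A@1 B@0 C@0
Step 2: thread B executes B1 (y = x). Shared: x=5 y=5. PCs: A@1 B@1 C@0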